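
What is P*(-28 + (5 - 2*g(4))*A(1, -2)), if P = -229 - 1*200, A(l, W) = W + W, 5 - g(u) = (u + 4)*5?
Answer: 140712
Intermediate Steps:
g(u) = -15 - 5*u (g(u) = 5 - (u + 4)*5 = 5 - (4 + u)*5 = 5 - (20 + 5*u) = 5 + (-20 - 5*u) = -15 - 5*u)
A(l, W) = 2*W
P = -429 (P = -229 - 200 = -429)
P*(-28 + (5 - 2*g(4))*A(1, -2)) = -429*(-28 + (5 - 2*(-15 - 5*4))*(2*(-2))) = -429*(-28 + (5 - 2*(-15 - 20))*(-4)) = -429*(-28 + (5 - 2*(-35))*(-4)) = -429*(-28 + (5 + 70)*(-4)) = -429*(-28 + 75*(-4)) = -429*(-28 - 300) = -429*(-328) = 140712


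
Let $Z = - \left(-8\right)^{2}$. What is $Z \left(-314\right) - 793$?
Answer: $19303$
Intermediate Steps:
$Z = -64$ ($Z = \left(-1\right) 64 = -64$)
$Z \left(-314\right) - 793 = \left(-64\right) \left(-314\right) - 793 = 20096 - 793 = 19303$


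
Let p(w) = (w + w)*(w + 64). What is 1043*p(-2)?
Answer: -258664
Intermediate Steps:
p(w) = 2*w*(64 + w) (p(w) = (2*w)*(64 + w) = 2*w*(64 + w))
1043*p(-2) = 1043*(2*(-2)*(64 - 2)) = 1043*(2*(-2)*62) = 1043*(-248) = -258664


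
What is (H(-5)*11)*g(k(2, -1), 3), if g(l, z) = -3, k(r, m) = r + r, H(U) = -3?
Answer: 99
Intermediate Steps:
k(r, m) = 2*r
(H(-5)*11)*g(k(2, -1), 3) = -3*11*(-3) = -33*(-3) = 99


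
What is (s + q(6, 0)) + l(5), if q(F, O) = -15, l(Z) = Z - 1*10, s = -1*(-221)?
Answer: 201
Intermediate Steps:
s = 221
l(Z) = -10 + Z (l(Z) = Z - 10 = -10 + Z)
(s + q(6, 0)) + l(5) = (221 - 15) + (-10 + 5) = 206 - 5 = 201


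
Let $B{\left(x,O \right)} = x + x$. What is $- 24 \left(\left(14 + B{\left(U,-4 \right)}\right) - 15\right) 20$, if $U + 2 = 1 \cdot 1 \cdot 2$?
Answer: $480$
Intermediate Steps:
$U = 0$ ($U = -2 + 1 \cdot 1 \cdot 2 = -2 + 1 \cdot 2 = -2 + 2 = 0$)
$B{\left(x,O \right)} = 2 x$
$- 24 \left(\left(14 + B{\left(U,-4 \right)}\right) - 15\right) 20 = - 24 \left(\left(14 + 2 \cdot 0\right) - 15\right) 20 = - 24 \left(\left(14 + 0\right) - 15\right) 20 = - 24 \left(14 - 15\right) 20 = \left(-24\right) \left(-1\right) 20 = 24 \cdot 20 = 480$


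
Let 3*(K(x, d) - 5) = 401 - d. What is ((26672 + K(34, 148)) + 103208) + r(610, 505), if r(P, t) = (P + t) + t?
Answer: 394768/3 ≈ 1.3159e+5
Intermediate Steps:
r(P, t) = P + 2*t
K(x, d) = 416/3 - d/3 (K(x, d) = 5 + (401 - d)/3 = 5 + (401/3 - d/3) = 416/3 - d/3)
((26672 + K(34, 148)) + 103208) + r(610, 505) = ((26672 + (416/3 - ⅓*148)) + 103208) + (610 + 2*505) = ((26672 + (416/3 - 148/3)) + 103208) + (610 + 1010) = ((26672 + 268/3) + 103208) + 1620 = (80284/3 + 103208) + 1620 = 389908/3 + 1620 = 394768/3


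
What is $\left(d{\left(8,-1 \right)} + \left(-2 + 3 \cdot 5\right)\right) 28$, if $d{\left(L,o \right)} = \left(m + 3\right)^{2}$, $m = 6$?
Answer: $2632$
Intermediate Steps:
$d{\left(L,o \right)} = 81$ ($d{\left(L,o \right)} = \left(6 + 3\right)^{2} = 9^{2} = 81$)
$\left(d{\left(8,-1 \right)} + \left(-2 + 3 \cdot 5\right)\right) 28 = \left(81 + \left(-2 + 3 \cdot 5\right)\right) 28 = \left(81 + \left(-2 + 15\right)\right) 28 = \left(81 + 13\right) 28 = 94 \cdot 28 = 2632$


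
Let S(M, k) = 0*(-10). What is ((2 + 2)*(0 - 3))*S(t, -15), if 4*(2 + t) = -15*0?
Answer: 0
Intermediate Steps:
t = -2 (t = -2 + (-15*0)/4 = -2 + (¼)*0 = -2 + 0 = -2)
S(M, k) = 0
((2 + 2)*(0 - 3))*S(t, -15) = ((2 + 2)*(0 - 3))*0 = (4*(-3))*0 = -12*0 = 0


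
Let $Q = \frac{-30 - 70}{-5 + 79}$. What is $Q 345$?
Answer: $- \frac{17250}{37} \approx -466.22$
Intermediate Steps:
$Q = - \frac{50}{37}$ ($Q = - \frac{100}{74} = \left(-100\right) \frac{1}{74} = - \frac{50}{37} \approx -1.3514$)
$Q 345 = \left(- \frac{50}{37}\right) 345 = - \frac{17250}{37}$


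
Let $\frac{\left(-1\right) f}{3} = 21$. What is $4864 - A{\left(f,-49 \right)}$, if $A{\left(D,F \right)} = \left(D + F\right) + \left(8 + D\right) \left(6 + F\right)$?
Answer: $2611$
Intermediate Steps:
$f = -63$ ($f = \left(-3\right) 21 = -63$)
$A{\left(D,F \right)} = D + F + \left(6 + F\right) \left(8 + D\right)$ ($A{\left(D,F \right)} = \left(D + F\right) + \left(6 + F\right) \left(8 + D\right) = D + F + \left(6 + F\right) \left(8 + D\right)$)
$4864 - A{\left(f,-49 \right)} = 4864 - \left(48 + 7 \left(-63\right) + 9 \left(-49\right) - -3087\right) = 4864 - \left(48 - 441 - 441 + 3087\right) = 4864 - 2253 = 2611$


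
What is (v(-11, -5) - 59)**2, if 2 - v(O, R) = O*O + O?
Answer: 27889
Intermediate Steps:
v(O, R) = 2 - O - O**2 (v(O, R) = 2 - (O*O + O) = 2 - (O**2 + O) = 2 - (O + O**2) = 2 + (-O - O**2) = 2 - O - O**2)
(v(-11, -5) - 59)**2 = ((2 - 1*(-11) - 1*(-11)**2) - 59)**2 = ((2 + 11 - 1*121) - 59)**2 = ((2 + 11 - 121) - 59)**2 = (-108 - 59)**2 = (-167)**2 = 27889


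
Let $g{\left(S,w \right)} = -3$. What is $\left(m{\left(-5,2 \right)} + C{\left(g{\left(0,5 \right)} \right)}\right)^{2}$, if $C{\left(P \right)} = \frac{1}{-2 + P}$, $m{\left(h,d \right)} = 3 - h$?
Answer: $\frac{1521}{25} \approx 60.84$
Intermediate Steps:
$\left(m{\left(-5,2 \right)} + C{\left(g{\left(0,5 \right)} \right)}\right)^{2} = \left(\left(3 - -5\right) + \frac{1}{-2 - 3}\right)^{2} = \left(\left(3 + 5\right) + \frac{1}{-5}\right)^{2} = \left(8 - \frac{1}{5}\right)^{2} = \left(\frac{39}{5}\right)^{2} = \frac{1521}{25}$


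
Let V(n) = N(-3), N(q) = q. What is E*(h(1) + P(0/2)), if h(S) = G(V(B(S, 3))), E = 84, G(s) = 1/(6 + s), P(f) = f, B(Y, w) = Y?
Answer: 28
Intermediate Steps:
V(n) = -3
h(S) = ⅓ (h(S) = 1/(6 - 3) = 1/3 = ⅓)
E*(h(1) + P(0/2)) = 84*(⅓ + 0/2) = 84*(⅓ + 0*(½)) = 84*(⅓ + 0) = 84*(⅓) = 28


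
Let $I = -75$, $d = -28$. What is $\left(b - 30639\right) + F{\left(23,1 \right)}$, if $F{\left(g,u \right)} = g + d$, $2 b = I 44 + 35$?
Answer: $- \frac{64553}{2} \approx -32277.0$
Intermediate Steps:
$b = - \frac{3265}{2}$ ($b = \frac{\left(-75\right) 44 + 35}{2} = \frac{-3300 + 35}{2} = \frac{1}{2} \left(-3265\right) = - \frac{3265}{2} \approx -1632.5$)
$F{\left(g,u \right)} = -28 + g$ ($F{\left(g,u \right)} = g - 28 = -28 + g$)
$\left(b - 30639\right) + F{\left(23,1 \right)} = \left(- \frac{3265}{2} - 30639\right) + \left(-28 + 23\right) = - \frac{64543}{2} - 5 = - \frac{64553}{2}$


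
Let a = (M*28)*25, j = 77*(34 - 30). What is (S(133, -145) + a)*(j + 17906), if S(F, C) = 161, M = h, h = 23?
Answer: 296177854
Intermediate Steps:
M = 23
j = 308 (j = 77*4 = 308)
a = 16100 (a = (23*28)*25 = 644*25 = 16100)
(S(133, -145) + a)*(j + 17906) = (161 + 16100)*(308 + 17906) = 16261*18214 = 296177854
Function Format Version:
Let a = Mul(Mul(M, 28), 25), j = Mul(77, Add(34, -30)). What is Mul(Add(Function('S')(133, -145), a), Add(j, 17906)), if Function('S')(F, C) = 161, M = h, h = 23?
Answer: 296177854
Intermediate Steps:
M = 23
j = 308 (j = Mul(77, 4) = 308)
a = 16100 (a = Mul(Mul(23, 28), 25) = Mul(644, 25) = 16100)
Mul(Add(Function('S')(133, -145), a), Add(j, 17906)) = Mul(Add(161, 16100), Add(308, 17906)) = Mul(16261, 18214) = 296177854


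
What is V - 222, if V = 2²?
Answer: -218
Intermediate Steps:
V = 4
V - 222 = 4 - 222 = -218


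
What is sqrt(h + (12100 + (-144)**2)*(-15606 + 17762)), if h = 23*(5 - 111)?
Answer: sqrt(70791978) ≈ 8413.8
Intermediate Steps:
h = -2438 (h = 23*(-106) = -2438)
sqrt(h + (12100 + (-144)**2)*(-15606 + 17762)) = sqrt(-2438 + (12100 + (-144)**2)*(-15606 + 17762)) = sqrt(-2438 + (12100 + 20736)*2156) = sqrt(-2438 + 32836*2156) = sqrt(-2438 + 70794416) = sqrt(70791978)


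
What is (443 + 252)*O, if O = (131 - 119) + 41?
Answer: 36835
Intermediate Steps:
O = 53 (O = 12 + 41 = 53)
(443 + 252)*O = (443 + 252)*53 = 695*53 = 36835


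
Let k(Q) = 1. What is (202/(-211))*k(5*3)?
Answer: -202/211 ≈ -0.95735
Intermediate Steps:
(202/(-211))*k(5*3) = (202/(-211))*1 = (202*(-1/211))*1 = -202/211*1 = -202/211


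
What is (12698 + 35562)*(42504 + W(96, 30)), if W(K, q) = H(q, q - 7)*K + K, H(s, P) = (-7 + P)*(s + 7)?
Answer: 4798588320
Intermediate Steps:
H(s, P) = (-7 + P)*(7 + s)
W(K, q) = K + K*(-98 + q*(-7 + q)) (W(K, q) = (-49 - 7*q + 7*(q - 7) + (q - 7)*q)*K + K = (-49 - 7*q + 7*(-7 + q) + (-7 + q)*q)*K + K = (-49 - 7*q + (-49 + 7*q) + q*(-7 + q))*K + K = (-98 + q*(-7 + q))*K + K = K*(-98 + q*(-7 + q)) + K = K + K*(-98 + q*(-7 + q)))
(12698 + 35562)*(42504 + W(96, 30)) = (12698 + 35562)*(42504 + 96*(-97 + 30*(-7 + 30))) = 48260*(42504 + 96*(-97 + 30*23)) = 48260*(42504 + 96*(-97 + 690)) = 48260*(42504 + 96*593) = 48260*(42504 + 56928) = 48260*99432 = 4798588320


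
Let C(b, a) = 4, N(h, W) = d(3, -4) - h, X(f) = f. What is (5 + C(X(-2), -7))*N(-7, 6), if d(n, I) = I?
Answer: 27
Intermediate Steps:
N(h, W) = -4 - h
(5 + C(X(-2), -7))*N(-7, 6) = (5 + 4)*(-4 - 1*(-7)) = 9*(-4 + 7) = 9*3 = 27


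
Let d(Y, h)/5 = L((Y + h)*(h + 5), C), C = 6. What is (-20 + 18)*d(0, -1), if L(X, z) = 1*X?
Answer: 40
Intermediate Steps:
L(X, z) = X
d(Y, h) = 5*(5 + h)*(Y + h) (d(Y, h) = 5*((Y + h)*(h + 5)) = 5*((Y + h)*(5 + h)) = 5*((5 + h)*(Y + h)) = 5*(5 + h)*(Y + h))
(-20 + 18)*d(0, -1) = (-20 + 18)*(5*(-1)² + 25*0 + 25*(-1) + 5*0*(-1)) = -2*(5*1 + 0 - 25 + 0) = -2*(5 + 0 - 25 + 0) = -2*(-20) = 40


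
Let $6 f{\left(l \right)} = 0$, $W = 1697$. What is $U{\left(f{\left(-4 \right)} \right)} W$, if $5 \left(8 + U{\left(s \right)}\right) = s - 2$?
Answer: $- \frac{71274}{5} \approx -14255.0$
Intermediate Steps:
$f{\left(l \right)} = 0$ ($f{\left(l \right)} = \frac{1}{6} \cdot 0 = 0$)
$U{\left(s \right)} = - \frac{42}{5} + \frac{s}{5}$ ($U{\left(s \right)} = -8 + \frac{s - 2}{5} = -8 + \frac{-2 + s}{5} = -8 + \left(- \frac{2}{5} + \frac{s}{5}\right) = - \frac{42}{5} + \frac{s}{5}$)
$U{\left(f{\left(-4 \right)} \right)} W = \left(- \frac{42}{5} + \frac{1}{5} \cdot 0\right) 1697 = \left(- \frac{42}{5} + 0\right) 1697 = \left(- \frac{42}{5}\right) 1697 = - \frac{71274}{5}$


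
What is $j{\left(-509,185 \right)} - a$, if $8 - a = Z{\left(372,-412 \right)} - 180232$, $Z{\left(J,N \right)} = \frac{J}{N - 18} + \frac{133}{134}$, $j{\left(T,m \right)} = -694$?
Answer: $- \frac{5212704869}{28810} \approx -1.8093 \cdot 10^{5}$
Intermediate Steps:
$Z{\left(J,N \right)} = \frac{133}{134} + \frac{J}{-18 + N}$ ($Z{\left(J,N \right)} = \frac{J}{N - 18} + 133 \cdot \frac{1}{134} = \frac{J}{-18 + N} + \frac{133}{134} = \frac{133}{134} + \frac{J}{-18 + N}$)
$a = \frac{5192710729}{28810}$ ($a = 8 - \left(\frac{-2394 + 133 \left(-412\right) + 134 \cdot 372}{134 \left(-18 - 412\right)} - 180232\right) = 8 - \left(\frac{-2394 - 54796 + 49848}{134 \left(-430\right)} - 180232\right) = 8 - \left(\frac{1}{134} \left(- \frac{1}{430}\right) \left(-7342\right) - 180232\right) = 8 - \left(\frac{3671}{28810} - 180232\right) = 8 - - \frac{5192480249}{28810} = 8 + \frac{5192480249}{28810} = \frac{5192710729}{28810} \approx 1.8024 \cdot 10^{5}$)
$j{\left(-509,185 \right)} - a = -694 - \frac{5192710729}{28810} = - \frac{5212704869}{28810}$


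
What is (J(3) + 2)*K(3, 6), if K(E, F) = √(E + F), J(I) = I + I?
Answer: 24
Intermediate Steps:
J(I) = 2*I
(J(3) + 2)*K(3, 6) = (2*3 + 2)*√(3 + 6) = (6 + 2)*√9 = 8*3 = 24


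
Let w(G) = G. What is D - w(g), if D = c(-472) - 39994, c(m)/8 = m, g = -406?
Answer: -43364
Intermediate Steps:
c(m) = 8*m
D = -43770 (D = 8*(-472) - 39994 = -3776 - 39994 = -43770)
D - w(g) = -43770 - 1*(-406) = -43770 + 406 = -43364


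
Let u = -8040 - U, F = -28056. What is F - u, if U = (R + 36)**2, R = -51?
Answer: -19791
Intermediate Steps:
U = 225 (U = (-51 + 36)**2 = (-15)**2 = 225)
u = -8265 (u = -8040 - 1*225 = -8040 - 225 = -8265)
F - u = -28056 - 1*(-8265) = -28056 + 8265 = -19791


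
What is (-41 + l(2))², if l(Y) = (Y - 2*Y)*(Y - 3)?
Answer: 1521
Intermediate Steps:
l(Y) = -Y*(-3 + Y) (l(Y) = (-Y)*(-3 + Y) = -Y*(-3 + Y))
(-41 + l(2))² = (-41 + 2*(3 - 1*2))² = (-41 + 2*(3 - 2))² = (-41 + 2*1)² = (-41 + 2)² = (-39)² = 1521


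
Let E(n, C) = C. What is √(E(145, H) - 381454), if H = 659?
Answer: I*√380795 ≈ 617.09*I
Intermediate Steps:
√(E(145, H) - 381454) = √(659 - 381454) = √(-380795) = I*√380795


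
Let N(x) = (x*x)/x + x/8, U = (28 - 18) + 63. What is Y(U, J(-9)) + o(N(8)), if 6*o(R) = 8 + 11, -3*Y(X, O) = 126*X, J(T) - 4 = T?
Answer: -18377/6 ≈ -3062.8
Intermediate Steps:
J(T) = 4 + T
U = 73 (U = 10 + 63 = 73)
Y(X, O) = -42*X
N(x) = 9*x/8 (N(x) = x**2/x + x*(1/8) = x + x/8 = 9*x/8)
o(R) = 19/6 (o(R) = (8 + 11)/6 = (1/6)*19 = 19/6)
Y(U, J(-9)) + o(N(8)) = -42*73 + 19/6 = -3066 + 19/6 = -18377/6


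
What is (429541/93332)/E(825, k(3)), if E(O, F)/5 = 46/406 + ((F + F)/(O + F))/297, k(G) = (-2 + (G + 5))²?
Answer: 353931904557/43674242740 ≈ 8.1039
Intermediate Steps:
k(G) = (3 + G)² (k(G) = (-2 + (5 + G))² = (3 + G)²)
E(O, F) = 115/203 + 10*F/(297*(F + O)) (E(O, F) = 5*(46/406 + ((F + F)/(O + F))/297) = 5*(46*(1/406) + ((2*F)/(F + O))*(1/297)) = 5*(23/203 + (2*F/(F + O))*(1/297)) = 5*(23/203 + 2*F/(297*(F + O))) = 115/203 + 10*F/(297*(F + O)))
(429541/93332)/E(825, k(3)) = (429541/93332)/((5*(6831*825 + 7237*(3 + 3)²)/(60291*((3 + 3)² + 825)))) = (429541*(1/93332))/((5*(5635575 + 7237*6²)/(60291*(6² + 825)))) = 429541/(93332*((5*(5635575 + 7237*36)/(60291*(36 + 825))))) = 429541/(93332*(((5/60291)*(5635575 + 260532)/861))) = 429541/(93332*(((5/60291)*(1/861)*5896107))) = 429541/(93332*(467945/823977)) = (429541/93332)*(823977/467945) = 353931904557/43674242740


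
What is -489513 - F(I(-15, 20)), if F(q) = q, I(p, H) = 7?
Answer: -489520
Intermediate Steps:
-489513 - F(I(-15, 20)) = -489513 - 1*7 = -489513 - 7 = -489520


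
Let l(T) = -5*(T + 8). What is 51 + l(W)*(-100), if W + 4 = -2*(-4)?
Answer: 6051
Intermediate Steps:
W = 4 (W = -4 - 2*(-4) = -4 + 8 = 4)
l(T) = -40 - 5*T (l(T) = -5*(8 + T) = -40 - 5*T)
51 + l(W)*(-100) = 51 + (-40 - 5*4)*(-100) = 51 + (-40 - 20)*(-100) = 51 - 60*(-100) = 51 + 6000 = 6051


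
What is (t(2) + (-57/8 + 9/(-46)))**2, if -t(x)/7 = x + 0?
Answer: 15389929/33856 ≈ 454.57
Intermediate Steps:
t(x) = -7*x (t(x) = -7*(x + 0) = -7*x)
(t(2) + (-57/8 + 9/(-46)))**2 = (-7*2 + (-57/8 + 9/(-46)))**2 = (-14 + (-57*1/8 + 9*(-1/46)))**2 = (-14 + (-57/8 - 9/46))**2 = (-14 - 1347/184)**2 = (-3923/184)**2 = 15389929/33856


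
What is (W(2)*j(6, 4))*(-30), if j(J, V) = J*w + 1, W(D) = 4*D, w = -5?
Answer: 6960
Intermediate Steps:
j(J, V) = 1 - 5*J (j(J, V) = J*(-5) + 1 = -5*J + 1 = 1 - 5*J)
(W(2)*j(6, 4))*(-30) = ((4*2)*(1 - 5*6))*(-30) = (8*(1 - 30))*(-30) = (8*(-29))*(-30) = -232*(-30) = 6960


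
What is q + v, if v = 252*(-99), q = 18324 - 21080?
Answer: -27704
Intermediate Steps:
q = -2756
v = -24948
q + v = -2756 - 24948 = -27704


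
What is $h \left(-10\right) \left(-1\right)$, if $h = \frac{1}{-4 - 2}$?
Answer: $- \frac{5}{3} \approx -1.6667$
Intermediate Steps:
$h = - \frac{1}{6}$ ($h = \frac{1}{-6} = - \frac{1}{6} \approx -0.16667$)
$h \left(-10\right) \left(-1\right) = \left(- \frac{1}{6}\right) \left(-10\right) \left(-1\right) = \frac{5}{3} \left(-1\right) = - \frac{5}{3}$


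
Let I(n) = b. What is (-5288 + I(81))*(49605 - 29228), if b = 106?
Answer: -105593614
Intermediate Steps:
I(n) = 106
(-5288 + I(81))*(49605 - 29228) = (-5288 + 106)*(49605 - 29228) = -5182*20377 = -105593614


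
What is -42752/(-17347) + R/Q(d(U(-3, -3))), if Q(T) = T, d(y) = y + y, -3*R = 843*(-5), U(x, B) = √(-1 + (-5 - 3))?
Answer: 42752/17347 - 1405*I/6 ≈ 2.4645 - 234.17*I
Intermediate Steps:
U(x, B) = 3*I (U(x, B) = √(-1 - 8) = √(-9) = 3*I)
R = 1405 (R = -281*(-5) = -⅓*(-4215) = 1405)
d(y) = 2*y
-42752/(-17347) + R/Q(d(U(-3, -3))) = -42752/(-17347) + 1405/((2*(3*I))) = -42752*(-1/17347) + 1405/((6*I)) = 42752/17347 + 1405*(-I/6) = 42752/17347 - 1405*I/6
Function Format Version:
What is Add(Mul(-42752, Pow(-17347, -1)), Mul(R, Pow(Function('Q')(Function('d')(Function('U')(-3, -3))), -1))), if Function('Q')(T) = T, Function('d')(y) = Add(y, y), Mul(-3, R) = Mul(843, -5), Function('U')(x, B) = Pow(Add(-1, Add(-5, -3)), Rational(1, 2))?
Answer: Add(Rational(42752, 17347), Mul(Rational(-1405, 6), I)) ≈ Add(2.4645, Mul(-234.17, I))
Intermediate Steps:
Function('U')(x, B) = Mul(3, I) (Function('U')(x, B) = Pow(Add(-1, -8), Rational(1, 2)) = Pow(-9, Rational(1, 2)) = Mul(3, I))
R = 1405 (R = Mul(Rational(-1, 3), Mul(843, -5)) = Mul(Rational(-1, 3), -4215) = 1405)
Function('d')(y) = Mul(2, y)
Add(Mul(-42752, Pow(-17347, -1)), Mul(R, Pow(Function('Q')(Function('d')(Function('U')(-3, -3))), -1))) = Add(Mul(-42752, Pow(-17347, -1)), Mul(1405, Pow(Mul(2, Mul(3, I)), -1))) = Add(Mul(-42752, Rational(-1, 17347)), Mul(1405, Pow(Mul(6, I), -1))) = Add(Rational(42752, 17347), Mul(1405, Mul(Rational(-1, 6), I))) = Add(Rational(42752, 17347), Mul(Rational(-1405, 6), I))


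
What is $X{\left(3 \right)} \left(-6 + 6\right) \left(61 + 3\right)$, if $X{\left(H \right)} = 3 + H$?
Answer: $0$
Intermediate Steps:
$X{\left(3 \right)} \left(-6 + 6\right) \left(61 + 3\right) = \left(3 + 3\right) \left(-6 + 6\right) \left(61 + 3\right) = 6 \cdot 0 \cdot 64 = 0 \cdot 64 = 0$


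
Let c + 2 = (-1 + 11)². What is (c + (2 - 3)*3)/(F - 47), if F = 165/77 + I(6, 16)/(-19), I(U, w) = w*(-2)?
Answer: -12635/5742 ≈ -2.2005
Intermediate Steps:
I(U, w) = -2*w
c = 98 (c = -2 + (-1 + 11)² = -2 + 10² = -2 + 100 = 98)
F = 509/133 (F = 165/77 - 2*16/(-19) = 165*(1/77) - 32*(-1/19) = 15/7 + 32/19 = 509/133 ≈ 3.8271)
(c + (2 - 3)*3)/(F - 47) = (98 + (2 - 3)*3)/(509/133 - 47) = (98 - 1*3)/(-5742/133) = (98 - 3)*(-133/5742) = 95*(-133/5742) = -12635/5742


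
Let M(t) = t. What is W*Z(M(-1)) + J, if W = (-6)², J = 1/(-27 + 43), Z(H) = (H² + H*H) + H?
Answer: 577/16 ≈ 36.063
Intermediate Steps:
Z(H) = H + 2*H² (Z(H) = (H² + H²) + H = 2*H² + H = H + 2*H²)
J = 1/16 ≈ 0.062500
W = 36
W*Z(M(-1)) + J = 36*(-(1 + 2*(-1))) + 1/16 = 36*(-(1 - 2)) + 1/16 = 36*(-1*(-1)) + 1/16 = 36*1 + 1/16 = 36 + 1/16 = 577/16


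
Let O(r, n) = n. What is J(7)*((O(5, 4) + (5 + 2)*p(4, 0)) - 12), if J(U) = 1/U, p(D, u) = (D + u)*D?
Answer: 104/7 ≈ 14.857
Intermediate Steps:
p(D, u) = D*(D + u)
J(U) = 1/U
J(7)*((O(5, 4) + (5 + 2)*p(4, 0)) - 12) = ((4 + (5 + 2)*(4*(4 + 0))) - 12)/7 = ((4 + 7*(4*4)) - 12)/7 = ((4 + 7*16) - 12)/7 = ((4 + 112) - 12)/7 = (116 - 12)/7 = (1/7)*104 = 104/7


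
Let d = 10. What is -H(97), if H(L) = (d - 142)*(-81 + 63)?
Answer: -2376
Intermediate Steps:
H(L) = 2376 (H(L) = (10 - 142)*(-81 + 63) = -132*(-18) = 2376)
-H(97) = -1*2376 = -2376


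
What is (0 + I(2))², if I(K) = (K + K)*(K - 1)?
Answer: 16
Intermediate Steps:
I(K) = 2*K*(-1 + K) (I(K) = (2*K)*(-1 + K) = 2*K*(-1 + K))
(0 + I(2))² = (0 + 2*2*(-1 + 2))² = (0 + 2*2*1)² = (0 + 4)² = 4² = 16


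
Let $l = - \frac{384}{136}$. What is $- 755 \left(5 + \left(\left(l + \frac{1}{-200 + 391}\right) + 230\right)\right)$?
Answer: $- \frac{569189970}{3247} \approx -1.753 \cdot 10^{5}$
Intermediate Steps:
$l = - \frac{48}{17}$ ($l = \left(-384\right) \frac{1}{136} = - \frac{48}{17} \approx -2.8235$)
$- 755 \left(5 + \left(\left(l + \frac{1}{-200 + 391}\right) + 230\right)\right) = - 755 \left(5 + \left(\left(- \frac{48}{17} + \frac{1}{-200 + 391}\right) + 230\right)\right) = - 755 \left(5 + \left(\left(- \frac{48}{17} + \frac{1}{191}\right) + 230\right)\right) = - 755 \left(5 + \left(- \frac{9151}{3247} + 230\right)\right) = - 755 \left(5 + \frac{737659}{3247}\right) = \left(-755\right) \frac{753894}{3247} = - \frac{569189970}{3247}$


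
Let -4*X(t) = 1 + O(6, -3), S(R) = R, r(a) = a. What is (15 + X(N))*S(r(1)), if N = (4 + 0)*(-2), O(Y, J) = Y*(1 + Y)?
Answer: 17/4 ≈ 4.2500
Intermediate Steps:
N = -8 (N = 4*(-2) = -8)
X(t) = -43/4 (X(t) = -(1 + 6*(1 + 6))/4 = -(1 + 6*7)/4 = -(1 + 42)/4 = -1/4*43 = -43/4)
(15 + X(N))*S(r(1)) = (15 - 43/4)*1 = (17/4)*1 = 17/4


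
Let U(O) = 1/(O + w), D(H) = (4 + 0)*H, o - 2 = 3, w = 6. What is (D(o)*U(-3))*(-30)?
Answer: -200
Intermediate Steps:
o = 5 (o = 2 + 3 = 5)
D(H) = 4*H
U(O) = 1/(6 + O) (U(O) = 1/(O + 6) = 1/(6 + O))
(D(o)*U(-3))*(-30) = ((4*5)/(6 - 3))*(-30) = (20/3)*(-30) = -200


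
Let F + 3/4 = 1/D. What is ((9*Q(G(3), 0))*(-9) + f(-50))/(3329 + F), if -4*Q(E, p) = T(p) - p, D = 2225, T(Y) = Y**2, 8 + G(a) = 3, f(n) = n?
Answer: -445000/29621429 ≈ -0.015023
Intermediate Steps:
G(a) = -5 (G(a) = -8 + 3 = -5)
Q(E, p) = -p**2/4 + p/4 (Q(E, p) = -(p**2 - p)/4 = -p**2/4 + p/4)
F = -6671/8900 (F = -3/4 + 1/2225 = -6671/8900 ≈ -0.74955)
((9*Q(G(3), 0))*(-9) + f(-50))/(3329 + F) = ((9*((1/4)*0*(1 - 1*0)))*(-9) - 50)/(3329 - 6671/8900) = ((9*((1/4)*0*(1 + 0)))*(-9) - 50)/(29621429/8900) = ((9*((1/4)*0*1))*(-9) - 50)*(8900/29621429) = ((9*0)*(-9) - 50)*(8900/29621429) = (0*(-9) - 50)*(8900/29621429) = (0 - 50)*(8900/29621429) = -50*8900/29621429 = -445000/29621429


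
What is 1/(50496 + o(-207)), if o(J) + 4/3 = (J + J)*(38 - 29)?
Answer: 3/140306 ≈ 2.1382e-5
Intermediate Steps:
o(J) = -4/3 + 18*J (o(J) = -4/3 + (J + J)*(38 - 29) = -4/3 + (2*J)*9 = -4/3 + 18*J)
1/(50496 + o(-207)) = 1/(50496 + (-4/3 + 18*(-207))) = 1/(50496 + (-4/3 - 3726)) = 1/(50496 - 11182/3) = 1/(140306/3) = 3/140306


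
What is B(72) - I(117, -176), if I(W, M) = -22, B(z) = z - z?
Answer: 22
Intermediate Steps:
B(z) = 0
B(72) - I(117, -176) = 0 - 1*(-22) = 0 + 22 = 22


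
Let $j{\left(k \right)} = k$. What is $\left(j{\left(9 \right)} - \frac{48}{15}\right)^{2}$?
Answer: $\frac{841}{25} \approx 33.64$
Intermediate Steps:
$\left(j{\left(9 \right)} - \frac{48}{15}\right)^{2} = \left(9 - \frac{48}{15}\right)^{2} = \left(9 - \frac{16}{5}\right)^{2} = \left(\frac{29}{5}\right)^{2} = \frac{841}{25}$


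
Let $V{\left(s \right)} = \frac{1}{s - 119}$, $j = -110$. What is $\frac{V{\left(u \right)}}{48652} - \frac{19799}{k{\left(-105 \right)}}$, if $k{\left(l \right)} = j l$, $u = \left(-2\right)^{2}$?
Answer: $- \frac{11077502057}{6462201900} \approx -1.7142$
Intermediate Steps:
$u = 4$
$k{\left(l \right)} = - 110 l$
$V{\left(s \right)} = \frac{1}{-119 + s}$
$\frac{V{\left(u \right)}}{48652} - \frac{19799}{k{\left(-105 \right)}} = \frac{1}{\left(-119 + 4\right) 48652} - \frac{19799}{\left(-110\right) \left(-105\right)} = \frac{1}{-115} \cdot \frac{1}{48652} - \frac{19799}{11550} = \left(- \frac{1}{115}\right) \frac{1}{48652} - \frac{19799}{11550} = - \frac{1}{5594980} - \frac{19799}{11550} = - \frac{11077502057}{6462201900}$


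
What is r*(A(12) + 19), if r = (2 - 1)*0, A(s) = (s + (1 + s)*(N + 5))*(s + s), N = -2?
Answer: 0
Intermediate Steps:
A(s) = 2*s*(3 + 4*s) (A(s) = (s + (1 + s)*(-2 + 5))*(s + s) = (s + (1 + s)*3)*(2*s) = (s + (3 + 3*s))*(2*s) = (3 + 4*s)*(2*s) = 2*s*(3 + 4*s))
r = 0 (r = 1*0 = 0)
r*(A(12) + 19) = 0*(2*12*(3 + 4*12) + 19) = 0*(2*12*(3 + 48) + 19) = 0*(2*12*51 + 19) = 0*(1224 + 19) = 0*1243 = 0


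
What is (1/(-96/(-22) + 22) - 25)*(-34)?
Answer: 123063/145 ≈ 848.71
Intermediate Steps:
(1/(-96/(-22) + 22) - 25)*(-34) = (1/(-96*(-1/22) + 22) - 25)*(-34) = (1/(48/11 + 22) - 25)*(-34) = (1/(290/11) - 25)*(-34) = (11/290 - 25)*(-34) = -7239/290*(-34) = 123063/145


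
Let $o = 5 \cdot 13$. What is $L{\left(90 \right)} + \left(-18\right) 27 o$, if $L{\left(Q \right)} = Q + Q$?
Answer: $-31410$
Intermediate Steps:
$L{\left(Q \right)} = 2 Q$
$o = 65$
$L{\left(90 \right)} + \left(-18\right) 27 o = 2 \cdot 90 + \left(-18\right) 27 \cdot 65 = 180 - 31590 = -31410$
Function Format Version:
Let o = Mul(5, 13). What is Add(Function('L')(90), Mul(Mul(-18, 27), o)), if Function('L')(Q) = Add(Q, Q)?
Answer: -31410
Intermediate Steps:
Function('L')(Q) = Mul(2, Q)
o = 65
Add(Function('L')(90), Mul(Mul(-18, 27), o)) = Add(Mul(2, 90), Mul(Mul(-18, 27), 65)) = Add(180, Mul(-486, 65)) = Add(180, -31590) = -31410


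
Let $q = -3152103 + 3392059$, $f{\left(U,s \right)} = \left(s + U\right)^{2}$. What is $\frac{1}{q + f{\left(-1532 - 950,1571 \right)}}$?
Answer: $\frac{1}{1069877} \approx 9.3469 \cdot 10^{-7}$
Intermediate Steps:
$f{\left(U,s \right)} = \left(U + s\right)^{2}$
$q = 239956$
$\frac{1}{q + f{\left(-1532 - 950,1571 \right)}} = \frac{1}{239956 + \left(\left(-1532 - 950\right) + 1571\right)^{2}} = \frac{1}{239956 + \left(-2482 + 1571\right)^{2}} = \frac{1}{239956 + \left(-911\right)^{2}} = \frac{1}{239956 + 829921} = \frac{1}{1069877}$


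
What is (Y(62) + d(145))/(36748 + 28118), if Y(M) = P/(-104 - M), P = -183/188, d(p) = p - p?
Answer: 61/674779376 ≈ 9.0400e-8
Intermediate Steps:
d(p) = 0
P = -183/188 (P = -183*1/188 = -183/188 ≈ -0.97340)
Y(M) = -183/(188*(-104 - M))
(Y(62) + d(145))/(36748 + 28118) = (183/(188*(104 + 62)) + 0)/(36748 + 28118) = ((183/188)/166 + 0)/64866 = ((183/188)*(1/166) + 0)*(1/64866) = (183/31208 + 0)*(1/64866) = (183/31208)*(1/64866) = 61/674779376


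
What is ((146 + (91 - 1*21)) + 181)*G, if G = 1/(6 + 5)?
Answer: 397/11 ≈ 36.091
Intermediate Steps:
G = 1/11 ≈ 0.090909
((146 + (91 - 1*21)) + 181)*G = ((146 + (91 - 1*21)) + 181)*(1/11) = ((146 + (91 - 21)) + 181)*(1/11) = ((146 + 70) + 181)*(1/11) = (216 + 181)*(1/11) = 397*(1/11) = 397/11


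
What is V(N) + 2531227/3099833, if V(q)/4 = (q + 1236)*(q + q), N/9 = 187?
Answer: 121827828794755/3099833 ≈ 3.9301e+7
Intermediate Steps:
N = 1683 (N = 9*187 = 1683)
V(q) = 8*q*(1236 + q) (V(q) = 4*((q + 1236)*(q + q)) = 4*((1236 + q)*(2*q)) = 4*(2*q*(1236 + q)) = 8*q*(1236 + q))
V(N) + 2531227/3099833 = 8*1683*(1236 + 1683) + 2531227/3099833 = 8*1683*2919 + 2531227*(1/3099833) = 39301416 + 2531227/3099833 = 121827828794755/3099833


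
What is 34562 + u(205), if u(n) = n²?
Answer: 76587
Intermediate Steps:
34562 + u(205) = 34562 + 205² = 34562 + 42025 = 76587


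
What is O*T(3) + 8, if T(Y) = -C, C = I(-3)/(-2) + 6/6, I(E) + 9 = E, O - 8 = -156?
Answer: 1044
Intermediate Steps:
O = -148 (O = 8 - 156 = -148)
I(E) = -9 + E
C = 7 (C = (-9 - 3)/(-2) + 6/6 = -12*(-½) + 6*(⅙) = 6 + 1 = 7)
T(Y) = -7 (T(Y) = -1*7 = -7)
O*T(3) + 8 = -148*(-7) + 8 = 1036 + 8 = 1044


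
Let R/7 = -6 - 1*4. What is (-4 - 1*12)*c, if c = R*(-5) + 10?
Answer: -5760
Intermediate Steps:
R = -70 (R = 7*(-6 - 1*4) = 7*(-6 - 4) = 7*(-10) = -70)
c = 360 (c = -70*(-5) + 10 = 350 + 10 = 360)
(-4 - 1*12)*c = (-4 - 1*12)*360 = (-4 - 12)*360 = -16*360 = -5760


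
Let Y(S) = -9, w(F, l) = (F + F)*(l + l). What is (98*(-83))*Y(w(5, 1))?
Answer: 73206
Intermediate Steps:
w(F, l) = 4*F*l (w(F, l) = (2*F)*(2*l) = 4*F*l)
(98*(-83))*Y(w(5, 1)) = (98*(-83))*(-9) = -8134*(-9) = 73206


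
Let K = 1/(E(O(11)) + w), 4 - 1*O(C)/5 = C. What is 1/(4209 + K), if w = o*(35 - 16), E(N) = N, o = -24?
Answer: 491/2066618 ≈ 0.00023759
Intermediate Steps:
O(C) = 20 - 5*C
w = -456 (w = -24*(35 - 16) = -24*19 = -456)
K = -1/491 (K = 1/((20 - 5*11) - 456) = 1/((20 - 55) - 456) = 1/(-35 - 456) = 1/(-491) = -1/491 ≈ -0.0020367)
1/(4209 + K) = 1/(4209 - 1/491) = 1/(2066618/491) = 491/2066618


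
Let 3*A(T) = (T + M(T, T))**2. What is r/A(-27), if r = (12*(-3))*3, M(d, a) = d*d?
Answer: -1/1521 ≈ -0.00065746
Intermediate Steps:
M(d, a) = d**2
A(T) = (T + T**2)**2/3
r = -108 (r = -36*3 = -108)
r/A(-27) = -108*1/(243*(1 - 27)**2) = -108/((1/3)*729*(-26)**2) = -108/((1/3)*729*676) = -108/164268 = -108*1/164268 = -1/1521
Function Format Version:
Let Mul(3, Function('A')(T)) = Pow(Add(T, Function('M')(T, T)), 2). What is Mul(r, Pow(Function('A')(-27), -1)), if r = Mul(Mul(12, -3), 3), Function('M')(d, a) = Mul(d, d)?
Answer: Rational(-1, 1521) ≈ -0.00065746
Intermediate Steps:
Function('M')(d, a) = Pow(d, 2)
Function('A')(T) = Mul(Rational(1, 3), Pow(Add(T, Pow(T, 2)), 2))
r = -108 (r = Mul(-36, 3) = -108)
Mul(r, Pow(Function('A')(-27), -1)) = Mul(-108, Pow(Mul(Rational(1, 3), Pow(-27, 2), Pow(Add(1, -27), 2)), -1)) = Mul(-108, Pow(Mul(Rational(1, 3), 729, Pow(-26, 2)), -1)) = Mul(-108, Pow(Mul(Rational(1, 3), 729, 676), -1)) = Mul(-108, Pow(164268, -1)) = Mul(-108, Rational(1, 164268)) = Rational(-1, 1521)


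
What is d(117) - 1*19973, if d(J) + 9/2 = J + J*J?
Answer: -12343/2 ≈ -6171.5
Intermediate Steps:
d(J) = -9/2 + J + J**2 (d(J) = -9/2 + (J + J*J) = -9/2 + (J + J**2) = -9/2 + J + J**2)
d(117) - 1*19973 = (-9/2 + 117 + 117**2) - 1*19973 = (-9/2 + 117 + 13689) - 19973 = 27603/2 - 19973 = -12343/2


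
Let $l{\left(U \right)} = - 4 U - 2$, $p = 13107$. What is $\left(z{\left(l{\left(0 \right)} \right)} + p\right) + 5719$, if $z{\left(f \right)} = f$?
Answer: $18824$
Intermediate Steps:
$l{\left(U \right)} = -2 - 4 U$
$\left(z{\left(l{\left(0 \right)} \right)} + p\right) + 5719 = \left(\left(-2 - 0\right) + 13107\right) + 5719 = \left(\left(-2 + 0\right) + 13107\right) + 5719 = \left(-2 + 13107\right) + 5719 = 13105 + 5719 = 18824$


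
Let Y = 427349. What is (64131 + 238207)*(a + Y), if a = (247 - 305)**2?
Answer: 130220906994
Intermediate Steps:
a = 3364 (a = (-58)**2 = 3364)
(64131 + 238207)*(a + Y) = (64131 + 238207)*(3364 + 427349) = 302338*430713 = 130220906994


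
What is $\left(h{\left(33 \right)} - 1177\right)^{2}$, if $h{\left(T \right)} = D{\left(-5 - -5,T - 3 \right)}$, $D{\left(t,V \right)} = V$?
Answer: $1315609$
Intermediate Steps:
$h{\left(T \right)} = -3 + T$ ($h{\left(T \right)} = T - 3 = -3 + T$)
$\left(h{\left(33 \right)} - 1177\right)^{2} = \left(\left(-3 + 33\right) - 1177\right)^{2} = \left(30 - 1177\right)^{2} = \left(-1147\right)^{2} = 1315609$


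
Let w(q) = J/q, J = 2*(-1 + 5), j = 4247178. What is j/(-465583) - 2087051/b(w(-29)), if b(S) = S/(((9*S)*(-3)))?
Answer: 26235773327613/465583 ≈ 5.6350e+7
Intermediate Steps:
J = 8 (J = 2*4 = 8)
w(q) = 8/q
b(S) = -1/27 (b(S) = S/((-27*S)) = S*(-1/(27*S)) = -1/27)
j/(-465583) - 2087051/b(w(-29)) = 4247178/(-465583) - 2087051/(-1/27) = 4247178*(-1/465583) - 2087051*(-27) = -4247178/465583 + 56350377 = 26235773327613/465583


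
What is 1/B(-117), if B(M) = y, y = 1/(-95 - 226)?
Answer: -321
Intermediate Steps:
y = -1/321 (y = 1/(-321) = -1/321 ≈ -0.0031153)
B(M) = -1/321
1/B(-117) = 1/(-1/321) = -321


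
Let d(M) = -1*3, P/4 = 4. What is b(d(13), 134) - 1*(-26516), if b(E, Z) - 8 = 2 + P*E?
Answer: 26478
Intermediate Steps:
P = 16 (P = 4*4 = 16)
d(M) = -3
b(E, Z) = 10 + 16*E (b(E, Z) = 8 + (2 + 16*E) = 10 + 16*E)
b(d(13), 134) - 1*(-26516) = (10 + 16*(-3)) - 1*(-26516) = (10 - 48) + 26516 = -38 + 26516 = 26478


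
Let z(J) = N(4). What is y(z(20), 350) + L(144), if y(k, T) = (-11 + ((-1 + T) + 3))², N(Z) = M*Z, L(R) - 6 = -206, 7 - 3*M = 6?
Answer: 116081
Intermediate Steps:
M = ⅓ (M = 7/3 - ⅓*6 = 7/3 - 2 = ⅓ ≈ 0.33333)
L(R) = -200 (L(R) = 6 - 206 = -200)
N(Z) = Z/3
z(J) = 4/3 (z(J) = (⅓)*4 = 4/3)
y(k, T) = (-9 + T)² (y(k, T) = (-11 + (2 + T))² = (-9 + T)²)
y(z(20), 350) + L(144) = (-9 + 350)² - 200 = 341² - 200 = 116281 - 200 = 116081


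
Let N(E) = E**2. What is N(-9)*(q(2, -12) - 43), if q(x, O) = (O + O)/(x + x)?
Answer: -3969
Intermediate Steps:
q(x, O) = O/x (q(x, O) = (2*O)/((2*x)) = (2*O)*(1/(2*x)) = O/x)
N(-9)*(q(2, -12) - 43) = (-9)**2*(-12/2 - 43) = 81*(-12*1/2 - 43) = 81*(-6 - 43) = 81*(-49) = -3969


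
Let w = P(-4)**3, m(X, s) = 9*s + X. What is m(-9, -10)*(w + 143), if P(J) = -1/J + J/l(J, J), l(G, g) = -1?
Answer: -1392435/64 ≈ -21757.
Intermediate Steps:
P(J) = -J - 1/J (P(J) = -1/J + J/(-1) = -1/J + J*(-1) = -1/J - J = -J - 1/J)
m(X, s) = X + 9*s
w = 4913/64 (w = (-1*(-4) - 1/(-4))**3 = (4 - 1*(-1/4))**3 = (4 + 1/4)**3 = (17/4)**3 = 4913/64 ≈ 76.766)
m(-9, -10)*(w + 143) = (-9 + 9*(-10))*(4913/64 + 143) = (-9 - 90)*(14065/64) = -99*14065/64 = -1392435/64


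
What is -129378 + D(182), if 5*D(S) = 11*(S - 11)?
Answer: -645009/5 ≈ -1.2900e+5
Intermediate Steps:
D(S) = -121/5 + 11*S/5 (D(S) = (11*(S - 11))/5 = (11*(-11 + S))/5 = (-121 + 11*S)/5 = -121/5 + 11*S/5)
-129378 + D(182) = -129378 + (-121/5 + (11/5)*182) = -129378 + (-121/5 + 2002/5) = -129378 + 1881/5 = -645009/5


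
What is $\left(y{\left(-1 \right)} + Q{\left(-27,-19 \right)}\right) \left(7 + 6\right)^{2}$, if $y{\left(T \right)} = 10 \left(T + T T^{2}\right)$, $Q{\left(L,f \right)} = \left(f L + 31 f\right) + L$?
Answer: $-20787$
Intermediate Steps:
$Q{\left(L,f \right)} = L + 31 f + L f$ ($Q{\left(L,f \right)} = \left(L f + 31 f\right) + L = \left(31 f + L f\right) + L = L + 31 f + L f$)
$y{\left(T \right)} = 10 T + 10 T^{3}$ ($y{\left(T \right)} = 10 \left(T + T^{3}\right) = 10 T + 10 T^{3}$)
$\left(y{\left(-1 \right)} + Q{\left(-27,-19 \right)}\right) \left(7 + 6\right)^{2} = \left(10 \left(-1\right) \left(1 + \left(-1\right)^{2}\right) - 103\right) \left(7 + 6\right)^{2} = \left(10 \left(-1\right) \left(1 + 1\right) - 103\right) 13^{2} = \left(10 \left(-1\right) 2 - 103\right) 169 = \left(-20 - 103\right) 169 = \left(-123\right) 169 = -20787$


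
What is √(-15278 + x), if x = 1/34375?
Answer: I*√28884968695/1375 ≈ 123.6*I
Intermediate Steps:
x = 1/34375 ≈ 2.9091e-5
√(-15278 + x) = √(-15278 + 1/34375) = √(-525181249/34375) = I*√28884968695/1375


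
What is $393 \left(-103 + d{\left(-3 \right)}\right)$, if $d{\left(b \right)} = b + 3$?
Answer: $-40479$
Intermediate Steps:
$d{\left(b \right)} = 3 + b$
$393 \left(-103 + d{\left(-3 \right)}\right) = 393 \left(-103 + \left(3 - 3\right)\right) = 393 \left(-103 + 0\right) = 393 \left(-103\right) = -40479$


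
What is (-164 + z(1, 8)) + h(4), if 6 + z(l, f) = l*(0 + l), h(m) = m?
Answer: -165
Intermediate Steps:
z(l, f) = -6 + l² (z(l, f) = -6 + l*(0 + l) = -6 + l*l = -6 + l²)
(-164 + z(1, 8)) + h(4) = (-164 + (-6 + 1²)) + 4 = (-164 + (-6 + 1)) + 4 = (-164 - 5) + 4 = -169 + 4 = -165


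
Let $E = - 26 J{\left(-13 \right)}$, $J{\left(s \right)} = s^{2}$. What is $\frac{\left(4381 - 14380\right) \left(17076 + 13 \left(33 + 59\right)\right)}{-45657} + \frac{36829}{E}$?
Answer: $\frac{6847093087}{1714674} \approx 3993.2$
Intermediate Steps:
$E = -4394$ ($E = - 26 \left(-13\right)^{2} = \left(-26\right) 169 = -4394$)
$\frac{\left(4381 - 14380\right) \left(17076 + 13 \left(33 + 59\right)\right)}{-45657} + \frac{36829}{E} = \frac{\left(4381 - 14380\right) \left(17076 + 13 \left(33 + 59\right)\right)}{-45657} + \frac{36829}{-4394} = - 9999 \left(17076 + 13 \cdot 92\right) \left(- \frac{1}{45657}\right) + 36829 \left(- \frac{1}{4394}\right) = - 9999 \left(17076 + 1196\right) \left(- \frac{1}{45657}\right) - \frac{2833}{338} = \left(-9999\right) 18272 \left(- \frac{1}{45657}\right) - \frac{2833}{338} = \left(-182701728\right) \left(- \frac{1}{45657}\right) - \frac{2833}{338} = \frac{20300192}{5073} - \frac{2833}{338} = \frac{6847093087}{1714674}$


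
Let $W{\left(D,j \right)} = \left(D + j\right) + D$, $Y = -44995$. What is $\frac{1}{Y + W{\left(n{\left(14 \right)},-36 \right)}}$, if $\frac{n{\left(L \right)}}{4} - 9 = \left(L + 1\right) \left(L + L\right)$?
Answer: $- \frac{1}{41599} \approx -2.4039 \cdot 10^{-5}$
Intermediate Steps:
$n{\left(L \right)} = 36 + 8 L \left(1 + L\right)$ ($n{\left(L \right)} = 36 + 4 \left(L + 1\right) \left(L + L\right) = 36 + 4 \left(1 + L\right) 2 L = 36 + 4 \cdot 2 L \left(1 + L\right) = 36 + 8 L \left(1 + L\right)$)
$W{\left(D,j \right)} = j + 2 D$
$\frac{1}{Y + W{\left(n{\left(14 \right)},-36 \right)}} = \frac{1}{-44995 - \left(36 - 2 \left(36 + 8 \cdot 14 + 8 \cdot 14^{2}\right)\right)} = \frac{1}{-44995 - \left(36 - 2 \left(36 + 112 + 8 \cdot 196\right)\right)} = \frac{1}{-44995 - \left(36 - 2 \left(36 + 112 + 1568\right)\right)} = \frac{1}{-44995 + \left(-36 + 2 \cdot 1716\right)} = \frac{1}{-44995 + \left(-36 + 3432\right)} = \frac{1}{-44995 + 3396} = \frac{1}{-41599} = - \frac{1}{41599}$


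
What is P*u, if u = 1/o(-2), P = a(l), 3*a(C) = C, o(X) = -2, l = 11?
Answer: -11/6 ≈ -1.8333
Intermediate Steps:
a(C) = C/3
P = 11/3 (P = (1/3)*11 = 11/3 ≈ 3.6667)
u = -1/2 (u = 1/(-2) = -1/2 ≈ -0.50000)
P*u = (11/3)*(-1/2) = -11/6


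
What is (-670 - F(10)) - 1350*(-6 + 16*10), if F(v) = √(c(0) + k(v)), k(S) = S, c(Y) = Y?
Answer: -208570 - √10 ≈ -2.0857e+5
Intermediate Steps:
F(v) = √v (F(v) = √(0 + v) = √v)
(-670 - F(10)) - 1350*(-6 + 16*10) = (-670 - √10) - 1350*(-6 + 16*10) = (-670 - √10) - 1350*(-6 + 160) = (-670 - √10) - 1350*154 = (-670 - √10) - 207900 = -208570 - √10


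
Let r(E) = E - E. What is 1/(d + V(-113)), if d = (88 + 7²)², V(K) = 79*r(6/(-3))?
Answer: 1/18769 ≈ 5.3279e-5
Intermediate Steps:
r(E) = 0
V(K) = 0 (V(K) = 79*0 = 0)
d = 18769 (d = (88 + 49)² = 137² = 18769)
1/(d + V(-113)) = 1/(18769 + 0) = 1/18769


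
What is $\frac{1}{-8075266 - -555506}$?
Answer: $- \frac{1}{7519760} \approx -1.3298 \cdot 10^{-7}$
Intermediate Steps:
$\frac{1}{-8075266 - -555506} = \frac{1}{-8075266 + \left(-3568769 + 4124275\right)} = \frac{1}{-8075266 + 555506} = \frac{1}{-7519760} = - \frac{1}{7519760}$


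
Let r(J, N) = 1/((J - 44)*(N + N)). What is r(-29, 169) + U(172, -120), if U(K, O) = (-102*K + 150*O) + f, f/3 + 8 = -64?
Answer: -882342241/24674 ≈ -35760.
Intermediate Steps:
f = -216 (f = -24 + 3*(-64) = -24 - 192 = -216)
r(J, N) = 1/(2*N*(-44 + J)) (r(J, N) = 1/((-44 + J)*(2*N)) = 1/(2*N*(-44 + J)))
U(K, O) = -216 - 102*K + 150*O (U(K, O) = (-102*K + 150*O) - 216 = -216 - 102*K + 150*O)
r(-29, 169) + U(172, -120) = (1/2)/(169*(-44 - 29)) + (-216 - 102*172 + 150*(-120)) = (1/2)*(1/169)/(-73) + (-216 - 17544 - 18000) = (1/2)*(1/169)*(-1/73) - 35760 = -1/24674 - 35760 = -882342241/24674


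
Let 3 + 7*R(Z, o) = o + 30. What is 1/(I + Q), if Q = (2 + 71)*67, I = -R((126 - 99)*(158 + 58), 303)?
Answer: 7/33907 ≈ 0.00020645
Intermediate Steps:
R(Z, o) = 27/7 + o/7 (R(Z, o) = -3/7 + (o + 30)/7 = -3/7 + (30 + o)/7 = -3/7 + (30/7 + o/7) = 27/7 + o/7)
I = -330/7 (I = -(27/7 + (1/7)*303) = -(27/7 + 303/7) = -1*330/7 = -330/7 ≈ -47.143)
Q = 4891 (Q = 73*67 = 4891)
1/(I + Q) = 1/(-330/7 + 4891) = 1/(33907/7) = 7/33907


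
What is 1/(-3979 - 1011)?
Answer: -1/4990 ≈ -0.00020040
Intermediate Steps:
1/(-3979 - 1011) = 1/(-4990) = -1/4990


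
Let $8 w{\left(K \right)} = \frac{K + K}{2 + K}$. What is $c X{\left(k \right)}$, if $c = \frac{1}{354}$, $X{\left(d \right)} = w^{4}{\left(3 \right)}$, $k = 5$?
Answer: $\frac{27}{18880000} \approx 1.4301 \cdot 10^{-6}$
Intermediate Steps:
$w{\left(K \right)} = \frac{K}{4 \left(2 + K\right)}$ ($w{\left(K \right)} = \frac{\left(K + K\right) \frac{1}{2 + K}}{8} = \frac{2 K \frac{1}{2 + K}}{8} = \frac{K}{4 \left(2 + K\right)}$)
$X{\left(d \right)} = \frac{81}{160000}$ ($X{\left(d \right)} = \left(\frac{1}{4} \cdot 3 \frac{1}{2 + 3}\right)^{4} = \left(\frac{1}{4} \cdot 3 \cdot \frac{1}{5}\right)^{4} = \left(\frac{3}{20}\right)^{4} = \frac{81}{160000}$)
$c = \frac{1}{354} \approx 0.0028249$
$c X{\left(k \right)} = \frac{1}{354} \cdot \frac{81}{160000} = \frac{27}{18880000}$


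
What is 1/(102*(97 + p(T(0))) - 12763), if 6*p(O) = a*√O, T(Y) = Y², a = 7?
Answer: -1/2869 ≈ -0.00034855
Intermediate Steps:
p(O) = 7*√O/6 (p(O) = (7*√O)/6 = 7*√O/6)
1/(102*(97 + p(T(0))) - 12763) = 1/(102*(97 + 7*√(0²)/6) - 12763) = 1/(102*(97 + 7*√0/6) - 12763) = 1/(102*(97 + (7/6)*0) - 12763) = 1/(102*(97 + 0) - 12763) = 1/(102*97 - 12763) = 1/(9894 - 12763) = 1/(-2869) = -1/2869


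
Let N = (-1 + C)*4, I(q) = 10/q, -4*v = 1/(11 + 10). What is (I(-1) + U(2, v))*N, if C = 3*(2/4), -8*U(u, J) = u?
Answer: -41/2 ≈ -20.500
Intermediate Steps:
v = -1/84 (v = -1/(4*(11 + 10)) = -¼/21 = -¼*1/21 = -1/84 ≈ -0.011905)
U(u, J) = -u/8
C = 3/2 (C = 3*(2*(¼)) = 3*(½) = 3/2 ≈ 1.5000)
N = 2 (N = (-1 + 3/2)*4 = (½)*4 = 2)
(I(-1) + U(2, v))*N = (10/(-1) - ⅛*2)*2 = (10*(-1) - ¼)*2 = (-10 - ¼)*2 = -41/4*2 = -41/2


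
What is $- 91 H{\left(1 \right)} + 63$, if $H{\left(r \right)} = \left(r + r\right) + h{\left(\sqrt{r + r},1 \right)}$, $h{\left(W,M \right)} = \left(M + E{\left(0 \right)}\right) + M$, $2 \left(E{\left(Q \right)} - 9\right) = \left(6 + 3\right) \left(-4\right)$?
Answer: $518$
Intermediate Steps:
$E{\left(Q \right)} = -9$ ($E{\left(Q \right)} = 9 + \frac{\left(6 + 3\right) \left(-4\right)}{2} = 9 + \frac{9 \left(-4\right)}{2} = 9 + \frac{1}{2} \left(-36\right) = 9 - 18 = -9$)
$h{\left(W,M \right)} = -9 + 2 M$ ($h{\left(W,M \right)} = \left(M - 9\right) + M = \left(-9 + M\right) + M = -9 + 2 M$)
$H{\left(r \right)} = -7 + 2 r$ ($H{\left(r \right)} = \left(r + r\right) + \left(-9 + 2 \cdot 1\right) = 2 r + \left(-9 + 2\right) = 2 r - 7 = -7 + 2 r$)
$- 91 H{\left(1 \right)} + 63 = - 91 \left(-7 + 2 \cdot 1\right) + 63 = - 91 \left(-7 + 2\right) + 63 = \left(-91\right) \left(-5\right) + 63 = 455 + 63 = 518$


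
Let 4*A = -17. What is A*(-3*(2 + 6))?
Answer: 102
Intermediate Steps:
A = -17/4 (A = (¼)*(-17) = -17/4 ≈ -4.2500)
A*(-3*(2 + 6)) = -(-51)*(2 + 6)/4 = -(-51)*8/4 = -17/4*(-24) = 102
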